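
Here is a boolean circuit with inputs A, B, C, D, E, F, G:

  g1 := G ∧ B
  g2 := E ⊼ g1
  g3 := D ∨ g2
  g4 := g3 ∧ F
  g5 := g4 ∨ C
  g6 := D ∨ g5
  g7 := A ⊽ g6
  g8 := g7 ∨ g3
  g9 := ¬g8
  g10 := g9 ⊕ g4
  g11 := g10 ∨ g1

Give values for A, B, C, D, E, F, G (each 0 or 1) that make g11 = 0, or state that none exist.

A=0 B=0 C=1 D=1 E=1 F=0 G=0

g11 = g10 ∨ g1 must be 0, so both g10 = 0 and g1 = 0.
g10 = g9 ⊕ g4 must be 0, so g9 and g4 are equal.
g1 = G ∧ B must be 0, so at least one of G, B is 0.
Check with A=0 B=0 C=1 D=1 E=1 F=0 G=0:
g1 = G ∧ B = 0 ∧ 0 = 0
g2 = E ⊼ g1 = 1 ⊼ 0 = 1
g3 = D ∨ g2 = 1 ∨ 1 = 1
g4 = g3 ∧ F = 1 ∧ 0 = 0
g5 = g4 ∨ C = 0 ∨ 1 = 1
g6 = D ∨ g5 = 1 ∨ 1 = 1
g7 = A ⊽ g6 = 0 ⊽ 1 = 0
g8 = g7 ∨ g3 = 0 ∨ 1 = 1
g9 = ¬g8 = ¬1 = 0
g10 = g9 ⊕ g4 = 0 ⊕ 0 = 0
g11 = g10 ∨ g1 = 0 ∨ 0 = 0
So g11 = 0 as required.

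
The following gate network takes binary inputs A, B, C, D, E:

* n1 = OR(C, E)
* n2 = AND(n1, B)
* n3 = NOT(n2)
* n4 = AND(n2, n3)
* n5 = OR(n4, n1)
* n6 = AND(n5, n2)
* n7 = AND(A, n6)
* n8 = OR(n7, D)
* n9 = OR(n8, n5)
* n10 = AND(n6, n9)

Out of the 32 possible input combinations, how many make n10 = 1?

n10 = AND(n6, n9) must be 1, so both n6 = 1 and n9 = 1.
n6 = AND(n5, n2) must be 1, so both n5 = 1 and n2 = 1.
Enumerating the 32 input combinations, 12 give n10 = 1 and 20 give n10 = 0.

12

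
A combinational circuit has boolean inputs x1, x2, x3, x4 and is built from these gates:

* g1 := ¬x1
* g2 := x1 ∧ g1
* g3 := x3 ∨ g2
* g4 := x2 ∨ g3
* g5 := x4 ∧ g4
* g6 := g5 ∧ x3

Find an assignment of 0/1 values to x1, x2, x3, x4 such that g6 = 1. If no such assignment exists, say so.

g6 = g5 ∧ x3 must be 1, so both g5 = 1 and x3 = 1.
g5 = x4 ∧ g4 must be 1, so both x4 = 1 and g4 = 1.
Check with x1=0, x2=1, x3=1, x4=1:
g1 = ¬x1 = ¬0 = 1
g2 = x1 ∧ g1 = 0 ∧ 1 = 0
g3 = x3 ∨ g2 = 1 ∨ 0 = 1
g4 = x2 ∨ g3 = 1 ∨ 1 = 1
g5 = x4 ∧ g4 = 1 ∧ 1 = 1
g6 = g5 ∧ x3 = 1 ∧ 1 = 1
So g6 = 1 as required.

x1=0, x2=1, x3=1, x4=1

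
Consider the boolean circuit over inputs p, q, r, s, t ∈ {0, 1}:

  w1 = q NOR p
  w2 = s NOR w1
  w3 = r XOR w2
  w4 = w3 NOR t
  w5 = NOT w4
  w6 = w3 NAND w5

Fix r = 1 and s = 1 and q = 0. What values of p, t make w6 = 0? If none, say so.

w6 = w3 NAND w5 must be 0, so both w3 = 1 and w5 = 1.
Check with r = 1 and s = 1 and q = 0 and p=1, t=1:
w1 = q NOR p = 0 NOR 1 = 0
w2 = s NOR w1 = 1 NOR 0 = 0
w3 = r XOR w2 = 1 XOR 0 = 1
w4 = w3 NOR t = 1 NOR 1 = 0
w5 = NOT w4 = NOT 0 = 1
w6 = w3 NAND w5 = 1 NAND 1 = 0
So w6 = 0.

p=1, t=1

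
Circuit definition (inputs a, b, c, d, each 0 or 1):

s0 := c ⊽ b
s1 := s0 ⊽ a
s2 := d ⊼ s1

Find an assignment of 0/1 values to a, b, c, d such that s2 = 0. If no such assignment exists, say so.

a=0 b=0 c=1 d=1

s2 = d ⊼ s1 must be 0, so both d = 1 and s1 = 1.
s1 = s0 ⊽ a must be 1, so both s0 = 0 and a = 0.
Check with a=0 b=0 c=1 d=1:
s0 = c ⊽ b = 1 ⊽ 0 = 0
s1 = s0 ⊽ a = 0 ⊽ 0 = 1
s2 = d ⊼ s1 = 1 ⊼ 1 = 0
So s2 = 0 as required.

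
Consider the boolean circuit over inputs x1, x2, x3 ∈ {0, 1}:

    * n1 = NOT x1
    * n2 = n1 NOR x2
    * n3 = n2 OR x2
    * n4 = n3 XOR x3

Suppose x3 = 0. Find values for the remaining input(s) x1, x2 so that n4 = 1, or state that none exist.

x1=1, x2=0

n4 = n3 XOR x3 must be 1, so n3 and x3 differ.
Check with x3 = 0 and x1=1, x2=0:
n1 = NOT x1 = NOT 1 = 0
n2 = n1 NOR x2 = 0 NOR 0 = 1
n3 = n2 OR x2 = 1 OR 0 = 1
n4 = n3 XOR x3 = 1 XOR 0 = 1
So n4 = 1.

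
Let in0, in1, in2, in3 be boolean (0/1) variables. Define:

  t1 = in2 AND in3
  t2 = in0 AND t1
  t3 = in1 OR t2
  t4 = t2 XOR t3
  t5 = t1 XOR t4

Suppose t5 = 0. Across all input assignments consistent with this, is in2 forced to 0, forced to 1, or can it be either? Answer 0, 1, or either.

either

Both values of in2 occur among assignments with t5 = 0:
  in2=0: in0=0, in1=0, in2=0, in3=0
  in2=1: in0=0, in1=0, in2=1, in3=0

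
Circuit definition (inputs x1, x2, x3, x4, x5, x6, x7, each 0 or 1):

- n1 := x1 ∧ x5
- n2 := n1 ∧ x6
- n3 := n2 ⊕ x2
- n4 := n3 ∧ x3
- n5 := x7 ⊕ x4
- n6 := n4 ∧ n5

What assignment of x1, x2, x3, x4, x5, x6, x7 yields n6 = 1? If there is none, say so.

x1=0 x2=1 x3=1 x4=1 x5=1 x6=0 x7=0

n6 = n4 ∧ n5 must be 1, so both n4 = 1 and n5 = 1.
n4 = n3 ∧ x3 must be 1, so both n3 = 1 and x3 = 1.
n5 = x7 ⊕ x4 must be 1, so x7 and x4 differ.
Check with x1=0 x2=1 x3=1 x4=1 x5=1 x6=0 x7=0:
n1 = x1 ∧ x5 = 0 ∧ 1 = 0
n2 = n1 ∧ x6 = 0 ∧ 0 = 0
n3 = n2 ⊕ x2 = 0 ⊕ 1 = 1
n4 = n3 ∧ x3 = 1 ∧ 1 = 1
n5 = x7 ⊕ x4 = 0 ⊕ 1 = 1
n6 = n4 ∧ n5 = 1 ∧ 1 = 1
So n6 = 1 as required.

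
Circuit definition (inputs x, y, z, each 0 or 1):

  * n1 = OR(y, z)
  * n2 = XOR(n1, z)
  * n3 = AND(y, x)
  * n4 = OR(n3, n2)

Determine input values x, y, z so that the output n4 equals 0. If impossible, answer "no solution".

x=0 y=0 z=1

n4 = OR(n3, n2) must be 0, so both n3 = 0 and n2 = 0.
Check with x=0 y=0 z=1:
n1 = OR(y, z) = OR(0, 1) = 1
n2 = XOR(n1, z) = XOR(1, 1) = 0
n3 = AND(y, x) = AND(0, 0) = 0
n4 = OR(n3, n2) = OR(0, 0) = 0
So n4 = 0 as required.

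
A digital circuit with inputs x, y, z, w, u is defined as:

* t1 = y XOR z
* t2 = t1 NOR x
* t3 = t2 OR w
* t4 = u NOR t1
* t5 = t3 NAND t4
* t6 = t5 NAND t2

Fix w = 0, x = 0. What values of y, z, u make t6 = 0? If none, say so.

y=1, z=1, u=1

t6 = t5 NAND t2 must be 0, so both t5 = 1 and t2 = 1.
t5 = t3 NAND t4 must be 1, so at least one of t3, t4 is 0.
Check with w = 0, x = 0 and y=1, z=1, u=1:
t1 = y XOR z = 1 XOR 1 = 0
t2 = t1 NOR x = 0 NOR 0 = 1
t3 = t2 OR w = 1 OR 0 = 1
t4 = u NOR t1 = 1 NOR 0 = 0
t5 = t3 NAND t4 = 1 NAND 0 = 1
t6 = t5 NAND t2 = 1 NAND 1 = 0
So t6 = 0.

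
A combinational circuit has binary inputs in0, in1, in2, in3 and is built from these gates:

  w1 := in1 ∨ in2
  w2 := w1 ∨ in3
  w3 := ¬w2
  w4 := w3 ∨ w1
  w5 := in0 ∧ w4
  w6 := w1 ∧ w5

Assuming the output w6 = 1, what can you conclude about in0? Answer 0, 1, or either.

w6 = w1 ∧ w5 must be 1, so both w1 = 1 and w5 = 1.
w1 = in1 ∨ in2 must be 1, so at least one of in1, in2 is 1.
Every assignment with w6 = 1 has in0 = 1; there are 6 such assignment(s).

1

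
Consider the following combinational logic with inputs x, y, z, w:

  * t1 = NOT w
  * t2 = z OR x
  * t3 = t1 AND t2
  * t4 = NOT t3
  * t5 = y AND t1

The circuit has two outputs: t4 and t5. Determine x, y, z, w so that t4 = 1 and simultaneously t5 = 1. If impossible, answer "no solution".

Check with x=0, y=1, z=0, w=0:
t1 = NOT w = NOT 0 = 1
t2 = z OR x = 0 OR 0 = 0
t3 = t1 AND t2 = 1 AND 0 = 0
t4 = NOT t3 = NOT 0 = 1
t5 = y AND t1 = 1 AND 1 = 1
So t4 = 1 and t5 = 1.

x=0, y=1, z=0, w=0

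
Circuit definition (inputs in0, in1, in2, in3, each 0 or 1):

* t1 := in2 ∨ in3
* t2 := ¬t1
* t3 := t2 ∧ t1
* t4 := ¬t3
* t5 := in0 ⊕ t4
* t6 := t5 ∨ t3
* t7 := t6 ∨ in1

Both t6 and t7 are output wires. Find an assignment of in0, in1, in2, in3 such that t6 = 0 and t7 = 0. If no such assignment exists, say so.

Check with in0=1 in1=0 in2=1 in3=0:
t1 = in2 ∨ in3 = 1 ∨ 0 = 1
t2 = ¬t1 = ¬1 = 0
t3 = t2 ∧ t1 = 0 ∧ 1 = 0
t4 = ¬t3 = ¬0 = 1
t5 = in0 ⊕ t4 = 1 ⊕ 1 = 0
t6 = t5 ∨ t3 = 0 ∨ 0 = 0
t7 = t6 ∨ in1 = 0 ∨ 0 = 0
So t6 = 0 and t7 = 0.

in0=1 in1=0 in2=1 in3=0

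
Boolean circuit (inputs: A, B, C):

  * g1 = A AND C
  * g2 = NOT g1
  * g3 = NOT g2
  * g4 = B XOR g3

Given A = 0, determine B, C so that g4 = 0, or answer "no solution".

B=0, C=1

Check with A = 0 and B=0, C=1:
g1 = A AND C = 0 AND 1 = 0
g2 = NOT g1 = NOT 0 = 1
g3 = NOT g2 = NOT 1 = 0
g4 = B XOR g3 = 0 XOR 0 = 0
So g4 = 0.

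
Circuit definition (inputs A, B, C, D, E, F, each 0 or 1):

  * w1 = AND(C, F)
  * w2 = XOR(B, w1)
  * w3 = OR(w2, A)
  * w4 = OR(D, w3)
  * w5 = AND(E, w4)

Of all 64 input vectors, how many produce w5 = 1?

w5 = AND(E, w4) must be 1, so both E = 1 and w4 = 1.
w4 = OR(D, w3) must be 1, so at least one of D, w3 is 1.
Enumerating the 64 input combinations, 28 give w5 = 1 and 36 give w5 = 0.

28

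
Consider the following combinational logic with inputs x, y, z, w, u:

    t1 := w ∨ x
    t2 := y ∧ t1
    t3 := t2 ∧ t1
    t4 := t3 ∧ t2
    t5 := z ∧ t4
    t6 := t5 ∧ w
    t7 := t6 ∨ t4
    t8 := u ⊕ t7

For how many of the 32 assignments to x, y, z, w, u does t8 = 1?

t8 = u ⊕ t7 must be 1, so u and t7 differ.
Enumerating the 32 input combinations, 16 give t8 = 1 and 16 give t8 = 0.

16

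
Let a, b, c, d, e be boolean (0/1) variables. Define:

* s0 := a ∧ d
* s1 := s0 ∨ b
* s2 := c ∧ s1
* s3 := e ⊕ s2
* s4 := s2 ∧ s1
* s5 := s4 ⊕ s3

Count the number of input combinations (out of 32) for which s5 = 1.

16

s5 = s4 ⊕ s3 must be 1, so s4 and s3 differ.
Enumerating the 32 input combinations, 16 give s5 = 1 and 16 give s5 = 0.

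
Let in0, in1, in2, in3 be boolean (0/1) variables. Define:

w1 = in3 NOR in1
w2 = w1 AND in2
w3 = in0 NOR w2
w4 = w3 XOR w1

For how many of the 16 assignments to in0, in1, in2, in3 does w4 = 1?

w4 = w3 XOR w1 must be 1, so w3 and w1 differ.
Enumerating the 16 input combinations, 9 give w4 = 1 and 7 give w4 = 0.

9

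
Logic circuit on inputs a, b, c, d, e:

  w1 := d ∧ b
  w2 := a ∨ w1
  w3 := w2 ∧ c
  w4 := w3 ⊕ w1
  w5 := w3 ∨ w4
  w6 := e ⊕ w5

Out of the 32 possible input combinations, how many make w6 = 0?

16

w6 = e ⊕ w5 must be 0, so e and w5 are equal.
Enumerating the 32 input combinations, 16 give w6 = 0 and 16 give w6 = 1.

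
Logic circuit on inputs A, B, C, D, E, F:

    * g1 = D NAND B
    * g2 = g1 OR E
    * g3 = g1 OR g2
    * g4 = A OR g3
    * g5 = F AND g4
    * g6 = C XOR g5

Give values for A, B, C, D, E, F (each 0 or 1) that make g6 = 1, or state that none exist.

Check with A=0, B=1, C=1, D=0, E=0, F=0:
g1 = D NAND B = 0 NAND 1 = 1
g2 = g1 OR E = 1 OR 0 = 1
g3 = g1 OR g2 = 1 OR 1 = 1
g4 = A OR g3 = 0 OR 1 = 1
g5 = F AND g4 = 0 AND 1 = 0
g6 = C XOR g5 = 1 XOR 0 = 1
So g6 = 1 as required.

A=0, B=1, C=1, D=0, E=0, F=0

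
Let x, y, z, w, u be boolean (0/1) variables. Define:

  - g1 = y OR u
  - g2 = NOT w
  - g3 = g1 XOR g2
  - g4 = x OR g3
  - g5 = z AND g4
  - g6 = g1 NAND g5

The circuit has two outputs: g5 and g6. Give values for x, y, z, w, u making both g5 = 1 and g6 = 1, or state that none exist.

x=1 y=0 z=1 w=0 u=0

Check with x=1 y=0 z=1 w=0 u=0:
g1 = y OR u = 0 OR 0 = 0
g2 = NOT w = NOT 0 = 1
g3 = g1 XOR g2 = 0 XOR 1 = 1
g4 = x OR g3 = 1 OR 1 = 1
g5 = z AND g4 = 1 AND 1 = 1
g6 = g1 NAND g5 = 0 NAND 1 = 1
So g5 = 1 and g6 = 1.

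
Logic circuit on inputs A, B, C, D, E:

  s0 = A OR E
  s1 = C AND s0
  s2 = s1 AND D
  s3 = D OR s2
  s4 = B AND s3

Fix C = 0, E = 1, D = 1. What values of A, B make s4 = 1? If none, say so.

Check with C = 0, E = 1, D = 1 and A=1, B=1:
s0 = A OR E = 1 OR 1 = 1
s1 = C AND s0 = 0 AND 1 = 0
s2 = s1 AND D = 0 AND 1 = 0
s3 = D OR s2 = 1 OR 0 = 1
s4 = B AND s3 = 1 AND 1 = 1
So s4 = 1.

A=1, B=1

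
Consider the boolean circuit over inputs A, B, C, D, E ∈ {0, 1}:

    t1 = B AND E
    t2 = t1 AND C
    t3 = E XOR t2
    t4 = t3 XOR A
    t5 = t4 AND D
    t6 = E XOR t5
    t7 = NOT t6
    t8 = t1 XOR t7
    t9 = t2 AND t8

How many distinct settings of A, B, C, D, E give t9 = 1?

t9 = t2 AND t8 must be 1, so both t2 = 1 and t8 = 1.
t2 = t1 AND C must be 1, so both t1 = 1 and C = 1.
Satisfying assignments:
  A=0, B=1, C=1, D=0, E=1
  A=0, B=1, C=1, D=1, E=1
  A=1, B=1, C=1, D=0, E=1

3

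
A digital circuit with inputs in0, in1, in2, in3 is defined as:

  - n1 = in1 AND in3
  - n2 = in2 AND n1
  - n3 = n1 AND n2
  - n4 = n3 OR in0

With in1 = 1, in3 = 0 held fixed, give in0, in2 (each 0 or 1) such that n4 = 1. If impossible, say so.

Check with in1 = 1, in3 = 0 and in0=1, in2=1:
n1 = in1 AND in3 = 1 AND 0 = 0
n2 = in2 AND n1 = 1 AND 0 = 0
n3 = n1 AND n2 = 0 AND 0 = 0
n4 = n3 OR in0 = 0 OR 1 = 1
So n4 = 1.

in0=1, in2=1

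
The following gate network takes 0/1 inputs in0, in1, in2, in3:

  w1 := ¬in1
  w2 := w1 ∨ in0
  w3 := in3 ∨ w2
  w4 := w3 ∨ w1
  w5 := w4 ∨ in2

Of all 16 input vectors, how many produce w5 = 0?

w5 = w4 ∨ in2 must be 0, so both w4 = 0 and in2 = 0.
w4 = w3 ∨ w1 must be 0, so both w3 = 0 and w1 = 0.
w3 = in3 ∨ w2 must be 0, so both in3 = 0 and w2 = 0.
Satisfying assignments:
  in0=0, in1=1, in2=0, in3=0

1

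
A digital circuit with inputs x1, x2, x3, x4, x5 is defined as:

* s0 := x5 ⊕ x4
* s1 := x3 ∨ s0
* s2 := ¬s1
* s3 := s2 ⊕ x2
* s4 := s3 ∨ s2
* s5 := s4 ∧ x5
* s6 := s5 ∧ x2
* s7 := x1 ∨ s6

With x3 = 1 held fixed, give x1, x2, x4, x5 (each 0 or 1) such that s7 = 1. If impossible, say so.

x1=1, x2=0, x4=0, x5=0

s7 = x1 ∨ s6 must be 1, so at least one of x1, s6 is 1.
Check with x3 = 1 and x1=1, x2=0, x4=0, x5=0:
s0 = x5 ⊕ x4 = 0 ⊕ 0 = 0
s1 = x3 ∨ s0 = 1 ∨ 0 = 1
s2 = ¬s1 = ¬1 = 0
s3 = s2 ⊕ x2 = 0 ⊕ 0 = 0
s4 = s3 ∨ s2 = 0 ∨ 0 = 0
s5 = s4 ∧ x5 = 0 ∧ 0 = 0
s6 = s5 ∧ x2 = 0 ∧ 0 = 0
s7 = x1 ∨ s6 = 1 ∨ 0 = 1
So s7 = 1.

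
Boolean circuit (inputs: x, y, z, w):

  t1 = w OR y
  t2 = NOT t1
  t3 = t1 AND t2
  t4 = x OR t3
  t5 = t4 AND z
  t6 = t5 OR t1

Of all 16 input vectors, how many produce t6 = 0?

t6 = t5 OR t1 must be 0, so both t5 = 0 and t1 = 0.
t5 = t4 AND z must be 0, so at least one of t4, z is 0.
Satisfying assignments:
  x=0, y=0, z=0, w=0
  x=0, y=0, z=1, w=0
  x=1, y=0, z=0, w=0

3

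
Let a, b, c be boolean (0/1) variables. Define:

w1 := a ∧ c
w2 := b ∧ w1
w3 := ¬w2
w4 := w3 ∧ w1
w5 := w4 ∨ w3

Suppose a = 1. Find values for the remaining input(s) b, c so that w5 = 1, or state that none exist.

b=0, c=0

w5 = w4 ∨ w3 must be 1, so at least one of w4, w3 is 1.
Check with a = 1 and b=0, c=0:
w1 = a ∧ c = 1 ∧ 0 = 0
w2 = b ∧ w1 = 0 ∧ 0 = 0
w3 = ¬w2 = ¬0 = 1
w4 = w3 ∧ w1 = 1 ∧ 0 = 0
w5 = w4 ∨ w3 = 0 ∨ 1 = 1
So w5 = 1.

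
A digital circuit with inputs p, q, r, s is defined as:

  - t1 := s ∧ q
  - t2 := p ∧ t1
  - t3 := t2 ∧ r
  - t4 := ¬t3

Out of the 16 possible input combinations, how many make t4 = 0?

t4 = ¬t3 must be 0, so t3 = 1.
t3 = t2 ∧ r must be 1, so both t2 = 1 and r = 1.
Enumerating the 16 input combinations, 1 give t4 = 0 and 15 give t4 = 1.

1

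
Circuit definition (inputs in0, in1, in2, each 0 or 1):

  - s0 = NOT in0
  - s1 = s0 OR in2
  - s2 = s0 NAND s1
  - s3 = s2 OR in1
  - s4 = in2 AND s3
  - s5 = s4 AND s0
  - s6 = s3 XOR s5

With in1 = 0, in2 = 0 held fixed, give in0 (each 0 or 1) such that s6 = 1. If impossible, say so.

s6 = s3 XOR s5 must be 1, so s3 and s5 differ.
Check with in1 = 0, in2 = 0 and in0=1:
s0 = NOT in0 = NOT 1 = 0
s1 = s0 OR in2 = 0 OR 0 = 0
s2 = s0 NAND s1 = 0 NAND 0 = 1
s3 = s2 OR in1 = 1 OR 0 = 1
s4 = in2 AND s3 = 0 AND 1 = 0
s5 = s4 AND s0 = 0 AND 0 = 0
s6 = s3 XOR s5 = 1 XOR 0 = 1
So s6 = 1.

in0=1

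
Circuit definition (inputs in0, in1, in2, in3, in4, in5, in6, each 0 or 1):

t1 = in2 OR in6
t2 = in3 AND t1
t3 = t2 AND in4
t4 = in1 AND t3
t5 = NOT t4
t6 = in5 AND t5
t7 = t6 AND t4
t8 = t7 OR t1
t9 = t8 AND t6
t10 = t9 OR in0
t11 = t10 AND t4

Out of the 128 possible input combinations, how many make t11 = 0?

t11 = t10 AND t4 must be 0, so at least one of t10, t4 is 0.
Enumerating the 128 input combinations, 122 give t11 = 0 and 6 give t11 = 1.

122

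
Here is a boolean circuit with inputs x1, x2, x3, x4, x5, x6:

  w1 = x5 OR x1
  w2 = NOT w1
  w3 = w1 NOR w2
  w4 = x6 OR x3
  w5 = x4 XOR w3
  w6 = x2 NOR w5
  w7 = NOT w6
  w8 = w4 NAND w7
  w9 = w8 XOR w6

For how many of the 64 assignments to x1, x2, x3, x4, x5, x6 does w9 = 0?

52

w9 = w8 XOR w6 must be 0, so w8 and w6 are equal.
Enumerating the 64 input combinations, 52 give w9 = 0 and 12 give w9 = 1.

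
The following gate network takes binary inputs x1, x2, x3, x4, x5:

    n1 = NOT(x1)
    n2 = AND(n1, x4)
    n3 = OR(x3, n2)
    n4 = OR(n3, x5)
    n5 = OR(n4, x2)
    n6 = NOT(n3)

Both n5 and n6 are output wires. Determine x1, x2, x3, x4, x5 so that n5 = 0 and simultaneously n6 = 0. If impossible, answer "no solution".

no solution exists

Across all 32 input combinations, none give both n5 = 0 and n6 = 0.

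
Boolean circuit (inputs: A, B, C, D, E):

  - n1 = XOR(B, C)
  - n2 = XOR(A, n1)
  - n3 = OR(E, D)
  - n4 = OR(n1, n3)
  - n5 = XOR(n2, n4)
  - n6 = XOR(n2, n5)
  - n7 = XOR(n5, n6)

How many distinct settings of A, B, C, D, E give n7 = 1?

n7 = XOR(n5, n6) must be 1, so n5 and n6 differ.
Enumerating the 32 input combinations, 16 give n7 = 1 and 16 give n7 = 0.

16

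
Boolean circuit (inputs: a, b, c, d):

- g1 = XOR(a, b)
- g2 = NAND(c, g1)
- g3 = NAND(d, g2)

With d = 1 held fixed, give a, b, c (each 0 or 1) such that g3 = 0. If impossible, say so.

g3 = NAND(d, g2) must be 0, so both d = 1 and g2 = 1.
g2 = NAND(c, g1) must be 1, so at least one of c, g1 is 0.
Check with d = 1 and a=1, b=1, c=0:
g1 = XOR(a, b) = XOR(1, 1) = 0
g2 = NAND(c, g1) = NAND(0, 0) = 1
g3 = NAND(d, g2) = NAND(1, 1) = 0
So g3 = 0.

a=1, b=1, c=0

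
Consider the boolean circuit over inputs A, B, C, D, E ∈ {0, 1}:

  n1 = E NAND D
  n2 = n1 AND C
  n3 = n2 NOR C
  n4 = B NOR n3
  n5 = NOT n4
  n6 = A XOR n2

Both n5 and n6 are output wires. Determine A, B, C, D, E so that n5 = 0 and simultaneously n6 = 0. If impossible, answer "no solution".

A=1, B=0, C=1, D=1, E=0

Check with A=1, B=0, C=1, D=1, E=0:
n1 = E NAND D = 0 NAND 1 = 1
n2 = n1 AND C = 1 AND 1 = 1
n3 = n2 NOR C = 1 NOR 1 = 0
n4 = B NOR n3 = 0 NOR 0 = 1
n5 = NOT n4 = NOT 1 = 0
n6 = A XOR n2 = 1 XOR 1 = 0
So n5 = 0 and n6 = 0.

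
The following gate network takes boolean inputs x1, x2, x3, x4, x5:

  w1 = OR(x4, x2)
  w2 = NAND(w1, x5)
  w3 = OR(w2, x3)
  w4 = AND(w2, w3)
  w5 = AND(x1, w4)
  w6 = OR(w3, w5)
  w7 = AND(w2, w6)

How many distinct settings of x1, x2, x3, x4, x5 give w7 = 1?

w7 = AND(w2, w6) must be 1, so both w2 = 1 and w6 = 1.
w2 = NAND(w1, x5) must be 1, so at least one of w1, x5 is 0.
Enumerating the 32 input combinations, 20 give w7 = 1 and 12 give w7 = 0.

20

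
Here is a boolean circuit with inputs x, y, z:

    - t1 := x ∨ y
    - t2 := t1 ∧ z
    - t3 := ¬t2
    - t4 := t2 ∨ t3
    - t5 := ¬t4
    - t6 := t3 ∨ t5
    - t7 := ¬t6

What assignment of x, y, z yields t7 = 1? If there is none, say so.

t7 = ¬t6 must be 1, so t6 = 0.
Check with x=1, y=0, z=1:
t1 = x ∨ y = 1 ∨ 0 = 1
t2 = t1 ∧ z = 1 ∧ 1 = 1
t3 = ¬t2 = ¬1 = 0
t4 = t2 ∨ t3 = 1 ∨ 0 = 1
t5 = ¬t4 = ¬1 = 0
t6 = t3 ∨ t5 = 0 ∨ 0 = 0
t7 = ¬t6 = ¬0 = 1
So t7 = 1 as required.

x=1, y=0, z=1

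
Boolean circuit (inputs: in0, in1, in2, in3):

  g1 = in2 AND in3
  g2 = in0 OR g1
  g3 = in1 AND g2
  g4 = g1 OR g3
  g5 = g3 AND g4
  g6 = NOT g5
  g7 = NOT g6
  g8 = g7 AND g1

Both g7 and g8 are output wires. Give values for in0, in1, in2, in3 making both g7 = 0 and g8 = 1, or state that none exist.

no solution exists

Across all 16 input combinations, none give both g7 = 0 and g8 = 1.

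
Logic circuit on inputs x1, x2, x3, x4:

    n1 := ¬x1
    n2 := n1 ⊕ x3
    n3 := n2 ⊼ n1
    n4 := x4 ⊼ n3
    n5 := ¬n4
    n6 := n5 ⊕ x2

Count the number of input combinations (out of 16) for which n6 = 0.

8

n6 = n5 ⊕ x2 must be 0, so n5 and x2 are equal.
Enumerating the 16 input combinations, 8 give n6 = 0 and 8 give n6 = 1.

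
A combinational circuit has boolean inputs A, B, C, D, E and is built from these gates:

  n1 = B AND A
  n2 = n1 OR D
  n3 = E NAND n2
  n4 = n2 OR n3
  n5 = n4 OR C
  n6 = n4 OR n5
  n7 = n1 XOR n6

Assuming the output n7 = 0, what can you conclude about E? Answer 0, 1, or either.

Both values of E occur among assignments with n7 = 0:
  E=0: A=1, B=1, C=0, D=0, E=0
  E=1: A=1, B=1, C=0, D=0, E=1

either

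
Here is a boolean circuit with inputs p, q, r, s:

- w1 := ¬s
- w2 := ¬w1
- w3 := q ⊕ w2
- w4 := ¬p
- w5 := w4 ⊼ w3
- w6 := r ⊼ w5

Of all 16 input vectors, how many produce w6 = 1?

10

w6 = r ⊼ w5 must be 1, so at least one of r, w5 is 0.
Enumerating the 16 input combinations, 10 give w6 = 1 and 6 give w6 = 0.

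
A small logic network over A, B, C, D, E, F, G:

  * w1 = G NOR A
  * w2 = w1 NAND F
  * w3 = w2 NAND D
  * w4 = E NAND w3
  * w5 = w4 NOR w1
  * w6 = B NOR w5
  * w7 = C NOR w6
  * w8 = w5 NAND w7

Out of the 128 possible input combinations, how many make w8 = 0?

w8 = w5 NAND w7 must be 0, so both w5 = 1 and w7 = 1.
Enumerating the 128 input combinations, 12 give w8 = 0 and 116 give w8 = 1.

12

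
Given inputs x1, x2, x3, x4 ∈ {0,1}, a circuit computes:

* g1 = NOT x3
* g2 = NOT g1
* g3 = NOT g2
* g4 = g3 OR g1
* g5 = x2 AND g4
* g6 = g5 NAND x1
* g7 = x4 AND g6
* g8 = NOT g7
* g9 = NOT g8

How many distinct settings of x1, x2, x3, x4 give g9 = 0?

g9 = NOT g8 must be 0, so g8 = 1.
g8 = NOT g7 must be 1, so g7 = 0.
g7 = x4 AND g6 must be 0, so at least one of x4, g6 is 0.
Enumerating the 16 input combinations, 9 give g9 = 0 and 7 give g9 = 1.

9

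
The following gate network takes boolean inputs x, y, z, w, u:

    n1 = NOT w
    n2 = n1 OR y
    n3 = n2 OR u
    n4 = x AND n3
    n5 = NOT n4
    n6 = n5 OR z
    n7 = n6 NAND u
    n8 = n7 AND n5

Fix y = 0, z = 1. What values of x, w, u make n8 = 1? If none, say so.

x=0 w=0 u=0

Check with y = 0, z = 1 and x=0, w=0, u=0:
n1 = NOT w = NOT 0 = 1
n2 = n1 OR y = 1 OR 0 = 1
n3 = n2 OR u = 1 OR 0 = 1
n4 = x AND n3 = 0 AND 1 = 0
n5 = NOT n4 = NOT 0 = 1
n6 = n5 OR z = 1 OR 1 = 1
n7 = n6 NAND u = 1 NAND 0 = 1
n8 = n7 AND n5 = 1 AND 1 = 1
So n8 = 1.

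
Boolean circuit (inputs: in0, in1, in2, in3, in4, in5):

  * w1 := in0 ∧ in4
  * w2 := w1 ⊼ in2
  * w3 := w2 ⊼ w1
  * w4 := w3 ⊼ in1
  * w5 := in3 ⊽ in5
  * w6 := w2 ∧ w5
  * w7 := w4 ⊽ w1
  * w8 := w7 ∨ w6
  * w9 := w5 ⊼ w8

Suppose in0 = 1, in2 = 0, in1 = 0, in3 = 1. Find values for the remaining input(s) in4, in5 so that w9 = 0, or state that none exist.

With in0 = 1, in2 = 0, in1 = 0, in3 = 1 fixed, none of the 4 settings of in4, in5 give w9 = 0.
For example, with in4=1, in5=1:
w1 = in0 ∧ in4 = 1 ∧ 1 = 1
w2 = w1 ⊼ in2 = 1 ⊼ 0 = 1
w3 = w2 ⊼ w1 = 1 ⊼ 1 = 0
w4 = w3 ⊼ in1 = 0 ⊼ 0 = 1
w5 = in3 ⊽ in5 = 1 ⊽ 1 = 0
w6 = w2 ∧ w5 = 1 ∧ 0 = 0
w7 = w4 ⊽ w1 = 1 ⊽ 1 = 0
w8 = w7 ∨ w6 = 0 ∨ 0 = 0
w9 = w5 ⊼ w8 = 0 ⊼ 0 = 1
giving w9 = 1 ≠ 0.

no solution exists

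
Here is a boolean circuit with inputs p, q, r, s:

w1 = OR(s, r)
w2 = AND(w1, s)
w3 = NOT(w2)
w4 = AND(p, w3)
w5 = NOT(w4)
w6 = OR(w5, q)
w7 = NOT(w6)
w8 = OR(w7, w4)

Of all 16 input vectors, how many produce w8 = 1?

w8 = OR(w7, w4) must be 1, so at least one of w7, w4 is 1.
Satisfying assignments:
  p=1, q=0, r=0, s=0
  p=1, q=0, r=1, s=0
  p=1, q=1, r=0, s=0
  p=1, q=1, r=1, s=0

4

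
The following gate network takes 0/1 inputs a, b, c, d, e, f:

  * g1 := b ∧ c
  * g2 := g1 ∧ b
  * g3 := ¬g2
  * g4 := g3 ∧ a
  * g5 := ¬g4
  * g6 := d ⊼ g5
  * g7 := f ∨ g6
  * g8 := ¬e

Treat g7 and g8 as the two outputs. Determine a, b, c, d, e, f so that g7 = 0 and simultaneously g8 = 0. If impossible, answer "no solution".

Check with a=0, b=0, c=0, d=1, e=1, f=0:
g1 = b ∧ c = 0 ∧ 0 = 0
g2 = g1 ∧ b = 0 ∧ 0 = 0
g3 = ¬g2 = ¬0 = 1
g4 = g3 ∧ a = 1 ∧ 0 = 0
g5 = ¬g4 = ¬0 = 1
g6 = d ⊼ g5 = 1 ⊼ 1 = 0
g7 = f ∨ g6 = 0 ∨ 0 = 0
g8 = ¬e = ¬1 = 0
So g7 = 0 and g8 = 0.

a=0, b=0, c=0, d=1, e=1, f=0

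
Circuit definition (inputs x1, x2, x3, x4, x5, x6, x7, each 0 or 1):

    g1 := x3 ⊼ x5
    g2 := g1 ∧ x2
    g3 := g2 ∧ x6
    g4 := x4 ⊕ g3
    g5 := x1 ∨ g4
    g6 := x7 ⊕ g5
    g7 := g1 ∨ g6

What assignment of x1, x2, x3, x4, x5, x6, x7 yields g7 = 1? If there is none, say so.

g7 = g1 ∨ g6 must be 1, so at least one of g1, g6 is 1.
Check with x1=1, x2=1, x3=0, x4=1, x5=1, x6=1, x7=1:
g1 = x3 ⊼ x5 = 0 ⊼ 1 = 1
g2 = g1 ∧ x2 = 1 ∧ 1 = 1
g3 = g2 ∧ x6 = 1 ∧ 1 = 1
g4 = x4 ⊕ g3 = 1 ⊕ 1 = 0
g5 = x1 ∨ g4 = 1 ∨ 0 = 1
g6 = x7 ⊕ g5 = 1 ⊕ 1 = 0
g7 = g1 ∨ g6 = 1 ∨ 0 = 1
So g7 = 1 as required.

x1=1, x2=1, x3=0, x4=1, x5=1, x6=1, x7=1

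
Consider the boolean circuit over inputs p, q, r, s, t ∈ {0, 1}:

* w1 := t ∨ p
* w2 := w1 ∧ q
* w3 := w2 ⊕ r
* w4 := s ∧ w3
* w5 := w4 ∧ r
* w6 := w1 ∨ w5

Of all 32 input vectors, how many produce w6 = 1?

26

w6 = w1 ∨ w5 must be 1, so at least one of w1, w5 is 1.
Enumerating the 32 input combinations, 26 give w6 = 1 and 6 give w6 = 0.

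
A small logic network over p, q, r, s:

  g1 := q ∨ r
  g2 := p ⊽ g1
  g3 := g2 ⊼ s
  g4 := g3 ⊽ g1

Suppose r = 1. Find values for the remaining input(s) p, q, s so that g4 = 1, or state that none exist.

no solution exists

With r = 1 fixed, none of the 8 settings of p, q, s give g4 = 1.
For example, with p=1, q=1, s=1:
g1 = q ∨ r = 1 ∨ 1 = 1
g2 = p ⊽ g1 = 1 ⊽ 1 = 0
g3 = g2 ⊼ s = 0 ⊼ 1 = 1
g4 = g3 ⊽ g1 = 1 ⊽ 1 = 0
giving g4 = 0 ≠ 1.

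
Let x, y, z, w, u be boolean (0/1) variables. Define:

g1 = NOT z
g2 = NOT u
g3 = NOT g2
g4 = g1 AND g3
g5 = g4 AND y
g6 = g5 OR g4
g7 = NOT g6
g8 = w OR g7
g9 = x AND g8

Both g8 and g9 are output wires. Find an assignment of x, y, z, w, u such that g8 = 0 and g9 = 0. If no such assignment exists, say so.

x=0, y=1, z=0, w=0, u=1

Check with x=0, y=1, z=0, w=0, u=1:
g1 = NOT z = NOT 0 = 1
g2 = NOT u = NOT 1 = 0
g3 = NOT g2 = NOT 0 = 1
g4 = g1 AND g3 = 1 AND 1 = 1
g5 = g4 AND y = 1 AND 1 = 1
g6 = g5 OR g4 = 1 OR 1 = 1
g7 = NOT g6 = NOT 1 = 0
g8 = w OR g7 = 0 OR 0 = 0
g9 = x AND g8 = 0 AND 0 = 0
So g8 = 0 and g9 = 0.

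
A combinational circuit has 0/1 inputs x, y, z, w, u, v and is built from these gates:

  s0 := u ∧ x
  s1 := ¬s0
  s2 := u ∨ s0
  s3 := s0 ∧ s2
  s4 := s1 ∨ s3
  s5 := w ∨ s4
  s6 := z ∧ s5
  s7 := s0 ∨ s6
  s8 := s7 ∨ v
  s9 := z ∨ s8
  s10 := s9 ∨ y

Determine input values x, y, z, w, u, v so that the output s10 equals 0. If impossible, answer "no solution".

s10 = s9 ∨ y must be 0, so both s9 = 0 and y = 0.
Check with x=1, y=0, z=0, w=0, u=0, v=0:
s0 = u ∧ x = 0 ∧ 1 = 0
s1 = ¬s0 = ¬0 = 1
s2 = u ∨ s0 = 0 ∨ 0 = 0
s3 = s0 ∧ s2 = 0 ∧ 0 = 0
s4 = s1 ∨ s3 = 1 ∨ 0 = 1
s5 = w ∨ s4 = 0 ∨ 1 = 1
s6 = z ∧ s5 = 0 ∧ 1 = 0
s7 = s0 ∨ s6 = 0 ∨ 0 = 0
s8 = s7 ∨ v = 0 ∨ 0 = 0
s9 = z ∨ s8 = 0 ∨ 0 = 0
s10 = s9 ∨ y = 0 ∨ 0 = 0
So s10 = 0 as required.

x=1, y=0, z=0, w=0, u=0, v=0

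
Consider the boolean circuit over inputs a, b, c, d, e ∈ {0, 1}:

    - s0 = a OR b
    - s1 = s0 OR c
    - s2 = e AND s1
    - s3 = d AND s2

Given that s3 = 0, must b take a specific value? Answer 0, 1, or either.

either

Both values of b occur among assignments with s3 = 0:
  b=0: a=0, b=0, c=0, d=0, e=0
  b=1: a=0, b=1, c=0, d=0, e=0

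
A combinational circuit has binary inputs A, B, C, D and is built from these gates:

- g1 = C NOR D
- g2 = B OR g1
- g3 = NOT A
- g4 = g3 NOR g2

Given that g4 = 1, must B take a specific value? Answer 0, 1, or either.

g4 = g3 NOR g2 must be 1, so both g3 = 0 and g2 = 0.
g3 = NOT A must be 0, so A = 1.
Every assignment with g4 = 1 has B = 0; there are 3 such assignment(s).
  A=1, B=0, C=0, D=1
  A=1, B=0, C=1, D=0
  A=1, B=0, C=1, D=1

0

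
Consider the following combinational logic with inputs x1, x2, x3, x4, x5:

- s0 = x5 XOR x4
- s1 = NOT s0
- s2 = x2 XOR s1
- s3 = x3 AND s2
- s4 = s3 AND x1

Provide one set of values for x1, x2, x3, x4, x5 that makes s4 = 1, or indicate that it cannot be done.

s4 = s3 AND x1 must be 1, so both s3 = 1 and x1 = 1.
s3 = x3 AND s2 must be 1, so both x3 = 1 and s2 = 1.
s2 = x2 XOR s1 must be 1, so x2 and s1 differ.
Check with x1=1, x2=0, x3=1, x4=0, x5=0:
s0 = x5 XOR x4 = 0 XOR 0 = 0
s1 = NOT s0 = NOT 0 = 1
s2 = x2 XOR s1 = 0 XOR 1 = 1
s3 = x3 AND s2 = 1 AND 1 = 1
s4 = s3 AND x1 = 1 AND 1 = 1
So s4 = 1 as required.

x1=1, x2=0, x3=1, x4=0, x5=0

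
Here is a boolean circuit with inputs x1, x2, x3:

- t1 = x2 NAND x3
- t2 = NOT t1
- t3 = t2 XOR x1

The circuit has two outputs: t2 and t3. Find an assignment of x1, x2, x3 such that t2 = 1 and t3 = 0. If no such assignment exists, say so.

x1=1, x2=1, x3=1

Check with x1=1, x2=1, x3=1:
t1 = x2 NAND x3 = 1 NAND 1 = 0
t2 = NOT t1 = NOT 0 = 1
t3 = t2 XOR x1 = 1 XOR 1 = 0
So t2 = 1 and t3 = 0.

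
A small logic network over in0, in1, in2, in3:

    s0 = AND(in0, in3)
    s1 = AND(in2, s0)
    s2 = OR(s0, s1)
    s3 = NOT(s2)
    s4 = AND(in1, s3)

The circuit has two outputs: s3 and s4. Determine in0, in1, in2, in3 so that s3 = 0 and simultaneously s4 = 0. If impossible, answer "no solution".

in0=1 in1=1 in2=1 in3=1

Check with in0=1 in1=1 in2=1 in3=1:
s0 = AND(in0, in3) = AND(1, 1) = 1
s1 = AND(in2, s0) = AND(1, 1) = 1
s2 = OR(s0, s1) = OR(1, 1) = 1
s3 = NOT(s2) = NOT 1 = 0
s4 = AND(in1, s3) = AND(1, 0) = 0
So s3 = 0 and s4 = 0.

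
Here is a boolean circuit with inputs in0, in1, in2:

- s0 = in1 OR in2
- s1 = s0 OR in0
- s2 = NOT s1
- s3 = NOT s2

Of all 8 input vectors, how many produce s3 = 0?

s3 = NOT s2 must be 0, so s2 = 1.
Satisfying assignments:
  in0=0, in1=0, in2=0

1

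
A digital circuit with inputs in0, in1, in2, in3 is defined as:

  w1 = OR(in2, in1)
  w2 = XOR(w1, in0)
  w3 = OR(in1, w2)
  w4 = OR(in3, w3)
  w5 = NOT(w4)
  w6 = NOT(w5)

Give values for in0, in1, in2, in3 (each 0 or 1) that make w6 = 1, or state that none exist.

in0=1, in1=1, in2=0, in3=0

w6 = NOT(w5) must be 1, so w5 = 0.
w5 = NOT(w4) must be 0, so w4 = 1.
Check with in0=1, in1=1, in2=0, in3=0:
w1 = OR(in2, in1) = OR(0, 1) = 1
w2 = XOR(w1, in0) = XOR(1, 1) = 0
w3 = OR(in1, w2) = OR(1, 0) = 1
w4 = OR(in3, w3) = OR(0, 1) = 1
w5 = NOT(w4) = NOT 1 = 0
w6 = NOT(w5) = NOT 0 = 1
So w6 = 1 as required.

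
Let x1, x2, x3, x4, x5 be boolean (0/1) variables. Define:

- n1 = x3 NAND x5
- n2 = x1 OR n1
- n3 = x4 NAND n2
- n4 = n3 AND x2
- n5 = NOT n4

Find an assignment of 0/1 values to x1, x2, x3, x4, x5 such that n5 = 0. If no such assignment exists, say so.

n5 = NOT n4 must be 0, so n4 = 1.
n4 = n3 AND x2 must be 1, so both n3 = 1 and x2 = 1.
n3 = x4 NAND n2 must be 1, so at least one of x4, n2 is 0.
Check with x1=0, x2=1, x3=0, x4=0, x5=0:
n1 = x3 NAND x5 = 0 NAND 0 = 1
n2 = x1 OR n1 = 0 OR 1 = 1
n3 = x4 NAND n2 = 0 NAND 1 = 1
n4 = n3 AND x2 = 1 AND 1 = 1
n5 = NOT n4 = NOT 1 = 0
So n5 = 0 as required.

x1=0, x2=1, x3=0, x4=0, x5=0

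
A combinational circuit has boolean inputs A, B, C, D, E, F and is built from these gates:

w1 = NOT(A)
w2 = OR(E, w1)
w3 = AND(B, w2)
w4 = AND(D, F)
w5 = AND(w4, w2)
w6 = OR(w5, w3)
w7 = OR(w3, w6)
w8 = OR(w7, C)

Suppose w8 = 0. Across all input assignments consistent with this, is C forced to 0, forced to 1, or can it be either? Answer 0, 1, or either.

0

w8 = OR(w7, C) must be 0, so both w7 = 0 and C = 0.
w7 = OR(w3, w6) must be 0, so both w3 = 0 and w6 = 0.
w3 = AND(B, w2) must be 0, so at least one of B, w2 is 0.
Every assignment with w8 = 0 has C = 0; there are 17 such assignment(s).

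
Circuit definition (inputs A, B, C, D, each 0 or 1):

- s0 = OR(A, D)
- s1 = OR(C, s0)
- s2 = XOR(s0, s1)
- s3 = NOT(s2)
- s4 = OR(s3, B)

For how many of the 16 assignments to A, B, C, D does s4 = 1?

15

s4 = OR(s3, B) must be 1, so at least one of s3, B is 1.
Enumerating the 16 input combinations, 15 give s4 = 1 and 1 give s4 = 0.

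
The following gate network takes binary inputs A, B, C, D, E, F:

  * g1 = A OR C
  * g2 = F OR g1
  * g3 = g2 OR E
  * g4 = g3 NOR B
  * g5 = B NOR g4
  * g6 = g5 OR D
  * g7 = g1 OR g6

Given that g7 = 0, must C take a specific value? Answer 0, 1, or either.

g7 = g1 OR g6 must be 0, so both g1 = 0 and g6 = 0.
Every assignment with g7 = 0 has C = 0; there are 5 such assignment(s).

0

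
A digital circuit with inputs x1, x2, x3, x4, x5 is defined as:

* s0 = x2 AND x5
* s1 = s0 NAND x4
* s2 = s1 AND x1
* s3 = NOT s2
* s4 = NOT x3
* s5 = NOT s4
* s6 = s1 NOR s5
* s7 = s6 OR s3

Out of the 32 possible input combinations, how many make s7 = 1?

18

s7 = s6 OR s3 must be 1, so at least one of s6, s3 is 1.
Enumerating the 32 input combinations, 18 give s7 = 1 and 14 give s7 = 0.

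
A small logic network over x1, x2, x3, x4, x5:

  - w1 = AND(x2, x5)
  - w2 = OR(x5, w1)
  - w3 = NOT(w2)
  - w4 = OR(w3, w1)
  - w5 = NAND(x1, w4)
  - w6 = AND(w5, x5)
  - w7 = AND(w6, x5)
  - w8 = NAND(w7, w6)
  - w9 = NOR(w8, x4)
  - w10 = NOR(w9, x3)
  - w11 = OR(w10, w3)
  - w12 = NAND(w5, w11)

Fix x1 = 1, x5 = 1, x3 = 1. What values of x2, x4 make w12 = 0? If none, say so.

With x1 = 1, x5 = 1, x3 = 1 fixed, none of the 4 settings of x2, x4 give w12 = 0.
For example, with x2=1, x4=1:
w1 = AND(x2, x5) = AND(1, 1) = 1
w2 = OR(x5, w1) = OR(1, 1) = 1
w3 = NOT(w2) = NOT 1 = 0
w4 = OR(w3, w1) = OR(0, 1) = 1
w5 = NAND(x1, w4) = NAND(1, 1) = 0
w6 = AND(w5, x5) = AND(0, 1) = 0
w7 = AND(w6, x5) = AND(0, 1) = 0
w8 = NAND(w7, w6) = NAND(0, 0) = 1
w9 = NOR(w8, x4) = NOR(1, 1) = 0
w10 = NOR(w9, x3) = NOR(0, 1) = 0
w11 = OR(w10, w3) = OR(0, 0) = 0
w12 = NAND(w5, w11) = NAND(0, 0) = 1
giving w12 = 1 ≠ 0.

no solution exists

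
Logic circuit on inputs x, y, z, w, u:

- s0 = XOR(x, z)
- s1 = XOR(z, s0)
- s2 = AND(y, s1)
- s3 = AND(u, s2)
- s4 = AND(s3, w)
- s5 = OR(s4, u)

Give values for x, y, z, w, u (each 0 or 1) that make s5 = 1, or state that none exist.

s5 = OR(s4, u) must be 1, so at least one of s4, u is 1.
Check with x=1 y=0 z=0 w=0 u=1:
s0 = XOR(x, z) = XOR(1, 0) = 1
s1 = XOR(z, s0) = XOR(0, 1) = 1
s2 = AND(y, s1) = AND(0, 1) = 0
s3 = AND(u, s2) = AND(1, 0) = 0
s4 = AND(s3, w) = AND(0, 0) = 0
s5 = OR(s4, u) = OR(0, 1) = 1
So s5 = 1 as required.

x=1 y=0 z=0 w=0 u=1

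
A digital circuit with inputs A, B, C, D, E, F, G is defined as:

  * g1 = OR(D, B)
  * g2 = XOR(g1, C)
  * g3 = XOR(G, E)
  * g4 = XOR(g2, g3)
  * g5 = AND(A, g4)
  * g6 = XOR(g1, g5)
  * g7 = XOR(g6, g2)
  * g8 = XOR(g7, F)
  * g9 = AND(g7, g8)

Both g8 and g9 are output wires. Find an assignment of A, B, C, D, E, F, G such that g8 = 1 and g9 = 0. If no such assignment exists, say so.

A=0 B=1 C=0 D=1 E=0 F=1 G=0

Check with A=0 B=1 C=0 D=1 E=0 F=1 G=0:
g1 = OR(D, B) = OR(1, 1) = 1
g2 = XOR(g1, C) = XOR(1, 0) = 1
g3 = XOR(G, E) = XOR(0, 0) = 0
g4 = XOR(g2, g3) = XOR(1, 0) = 1
g5 = AND(A, g4) = AND(0, 1) = 0
g6 = XOR(g1, g5) = XOR(1, 0) = 1
g7 = XOR(g6, g2) = XOR(1, 1) = 0
g8 = XOR(g7, F) = XOR(0, 1) = 1
g9 = AND(g7, g8) = AND(0, 1) = 0
So g8 = 1 and g9 = 0.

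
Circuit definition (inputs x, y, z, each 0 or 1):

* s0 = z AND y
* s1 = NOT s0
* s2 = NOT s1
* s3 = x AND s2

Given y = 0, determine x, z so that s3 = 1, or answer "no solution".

no solution exists

With y = 0 fixed, none of the 4 settings of x, z give s3 = 1.
For example, with x=0, z=1:
s0 = z AND y = 1 AND 0 = 0
s1 = NOT s0 = NOT 0 = 1
s2 = NOT s1 = NOT 1 = 0
s3 = x AND s2 = 0 AND 0 = 0
giving s3 = 0 ≠ 1.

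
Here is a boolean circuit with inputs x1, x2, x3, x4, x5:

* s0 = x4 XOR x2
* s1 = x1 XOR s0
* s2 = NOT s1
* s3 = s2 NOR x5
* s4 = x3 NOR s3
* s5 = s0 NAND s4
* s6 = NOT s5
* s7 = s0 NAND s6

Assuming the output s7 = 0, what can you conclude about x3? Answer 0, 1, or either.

0

s7 = s0 NAND s6 must be 0, so both s0 = 1 and s6 = 1.
s0 = x4 XOR x2 must be 1, so x4 and x2 differ.
Every assignment with s7 = 0 has x3 = 0; there are 6 such assignment(s).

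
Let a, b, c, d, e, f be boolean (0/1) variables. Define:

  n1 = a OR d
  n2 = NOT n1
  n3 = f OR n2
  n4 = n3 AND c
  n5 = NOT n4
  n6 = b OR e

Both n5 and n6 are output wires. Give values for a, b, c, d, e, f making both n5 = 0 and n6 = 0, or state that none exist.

a=1, b=0, c=1, d=1, e=0, f=1

Check with a=1, b=0, c=1, d=1, e=0, f=1:
n1 = a OR d = 1 OR 1 = 1
n2 = NOT n1 = NOT 1 = 0
n3 = f OR n2 = 1 OR 0 = 1
n4 = n3 AND c = 1 AND 1 = 1
n5 = NOT n4 = NOT 1 = 0
n6 = b OR e = 0 OR 0 = 0
So n5 = 0 and n6 = 0.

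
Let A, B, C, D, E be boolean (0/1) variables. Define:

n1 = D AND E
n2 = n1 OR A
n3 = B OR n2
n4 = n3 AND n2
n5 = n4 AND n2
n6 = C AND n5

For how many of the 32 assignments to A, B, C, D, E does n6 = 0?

n6 = C AND n5 must be 0, so at least one of C, n5 is 0.
Enumerating the 32 input combinations, 22 give n6 = 0 and 10 give n6 = 1.

22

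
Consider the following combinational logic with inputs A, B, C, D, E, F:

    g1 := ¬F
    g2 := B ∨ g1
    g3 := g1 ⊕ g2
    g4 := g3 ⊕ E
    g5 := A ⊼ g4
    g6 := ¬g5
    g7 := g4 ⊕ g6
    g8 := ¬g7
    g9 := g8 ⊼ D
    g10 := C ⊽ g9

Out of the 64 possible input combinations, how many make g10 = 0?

52

g10 = C ⊽ g9 must be 0, so at least one of C, g9 is 1.
Enumerating the 64 input combinations, 52 give g10 = 0 and 12 give g10 = 1.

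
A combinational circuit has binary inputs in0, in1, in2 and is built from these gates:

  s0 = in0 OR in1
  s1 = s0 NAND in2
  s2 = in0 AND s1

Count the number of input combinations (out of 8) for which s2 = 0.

6

s2 = in0 AND s1 must be 0, so at least one of in0, s1 is 0.
Enumerating the 8 input combinations, 6 give s2 = 0 and 2 give s2 = 1.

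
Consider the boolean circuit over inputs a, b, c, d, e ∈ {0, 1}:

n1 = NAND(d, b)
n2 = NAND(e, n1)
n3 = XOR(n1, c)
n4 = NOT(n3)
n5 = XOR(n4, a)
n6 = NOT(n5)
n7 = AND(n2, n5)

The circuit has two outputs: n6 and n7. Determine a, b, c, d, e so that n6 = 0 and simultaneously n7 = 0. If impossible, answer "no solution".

a=0, b=1, c=1, d=0, e=1

Check with a=0, b=1, c=1, d=0, e=1:
n1 = NAND(d, b) = NAND(0, 1) = 1
n2 = NAND(e, n1) = NAND(1, 1) = 0
n3 = XOR(n1, c) = XOR(1, 1) = 0
n4 = NOT(n3) = NOT 0 = 1
n5 = XOR(n4, a) = XOR(1, 0) = 1
n6 = NOT(n5) = NOT 1 = 0
n7 = AND(n2, n5) = AND(0, 1) = 0
So n6 = 0 and n7 = 0.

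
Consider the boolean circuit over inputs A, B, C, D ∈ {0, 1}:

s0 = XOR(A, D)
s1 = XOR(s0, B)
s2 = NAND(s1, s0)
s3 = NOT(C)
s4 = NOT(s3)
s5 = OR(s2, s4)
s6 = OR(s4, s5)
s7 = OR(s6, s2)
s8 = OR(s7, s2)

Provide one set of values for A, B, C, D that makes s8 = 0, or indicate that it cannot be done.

s8 = OR(s7, s2) must be 0, so both s7 = 0 and s2 = 0.
s7 = OR(s6, s2) must be 0, so both s6 = 0 and s2 = 0.
s2 = NAND(s1, s0) must be 0, so both s1 = 1 and s0 = 1.
Check with A=0, B=0, C=0, D=1:
s0 = XOR(A, D) = XOR(0, 1) = 1
s1 = XOR(s0, B) = XOR(1, 0) = 1
s2 = NAND(s1, s0) = NAND(1, 1) = 0
s3 = NOT(C) = NOT 0 = 1
s4 = NOT(s3) = NOT 1 = 0
s5 = OR(s2, s4) = OR(0, 0) = 0
s6 = OR(s4, s5) = OR(0, 0) = 0
s7 = OR(s6, s2) = OR(0, 0) = 0
s8 = OR(s7, s2) = OR(0, 0) = 0
So s8 = 0 as required.

A=0, B=0, C=0, D=1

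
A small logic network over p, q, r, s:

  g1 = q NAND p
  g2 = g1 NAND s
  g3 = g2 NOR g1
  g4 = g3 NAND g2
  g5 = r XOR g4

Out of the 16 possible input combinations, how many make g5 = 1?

g5 = r XOR g4 must be 1, so r and g4 differ.
Enumerating the 16 input combinations, 8 give g5 = 1 and 8 give g5 = 0.

8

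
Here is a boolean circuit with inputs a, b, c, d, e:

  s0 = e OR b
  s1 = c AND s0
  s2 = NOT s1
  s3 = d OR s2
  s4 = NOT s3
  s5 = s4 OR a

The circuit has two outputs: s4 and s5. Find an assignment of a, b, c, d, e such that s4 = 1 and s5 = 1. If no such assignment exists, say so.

Check with a=1, b=1, c=1, d=0, e=0:
s0 = e OR b = 0 OR 1 = 1
s1 = c AND s0 = 1 AND 1 = 1
s2 = NOT s1 = NOT 1 = 0
s3 = d OR s2 = 0 OR 0 = 0
s4 = NOT s3 = NOT 0 = 1
s5 = s4 OR a = 1 OR 1 = 1
So s4 = 1 and s5 = 1.

a=1, b=1, c=1, d=0, e=0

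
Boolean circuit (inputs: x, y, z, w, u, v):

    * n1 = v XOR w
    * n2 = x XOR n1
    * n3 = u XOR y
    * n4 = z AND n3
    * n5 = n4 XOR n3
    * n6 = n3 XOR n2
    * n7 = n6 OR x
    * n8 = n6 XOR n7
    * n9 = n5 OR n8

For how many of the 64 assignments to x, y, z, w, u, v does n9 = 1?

n9 = n5 OR n8 must be 1, so at least one of n5, n8 is 1.
Enumerating the 64 input combinations, 28 give n9 = 1 and 36 give n9 = 0.

28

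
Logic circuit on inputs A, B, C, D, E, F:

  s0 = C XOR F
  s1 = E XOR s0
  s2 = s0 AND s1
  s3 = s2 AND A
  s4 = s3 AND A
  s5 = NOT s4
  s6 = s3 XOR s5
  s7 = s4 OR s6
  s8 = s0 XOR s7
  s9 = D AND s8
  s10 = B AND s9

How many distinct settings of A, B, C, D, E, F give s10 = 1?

8

s10 = B AND s9 must be 1, so both B = 1 and s9 = 1.
s9 = D AND s8 must be 1, so both D = 1 and s8 = 1.
Enumerating the 64 input combinations, 8 give s10 = 1 and 56 give s10 = 0.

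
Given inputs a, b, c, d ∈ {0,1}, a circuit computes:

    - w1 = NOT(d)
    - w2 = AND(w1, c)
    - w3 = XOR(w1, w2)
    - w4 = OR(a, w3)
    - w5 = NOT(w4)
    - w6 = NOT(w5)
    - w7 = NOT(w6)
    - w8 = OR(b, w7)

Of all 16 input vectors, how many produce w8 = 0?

w8 = OR(b, w7) must be 0, so both b = 0 and w7 = 0.
w7 = NOT(w6) must be 0, so w6 = 1.
Satisfying assignments:
  a=0, b=0, c=0, d=0
  a=1, b=0, c=0, d=0
  a=1, b=0, c=0, d=1
  a=1, b=0, c=1, d=0
  a=1, b=0, c=1, d=1

5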